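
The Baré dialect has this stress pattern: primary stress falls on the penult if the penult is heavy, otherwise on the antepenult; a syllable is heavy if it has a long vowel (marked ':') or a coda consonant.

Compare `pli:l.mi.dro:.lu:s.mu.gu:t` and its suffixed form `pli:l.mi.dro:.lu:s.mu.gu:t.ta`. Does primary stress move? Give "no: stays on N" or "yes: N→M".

yes: 4→6

Base `pli:l.mi.dro:.lu:s.mu.gu:t` (6 syllables):
  Weights: 4 lu:s H, 5 mu L, 6 gu:t H.
  The penult (syllable 5, mu) is light, so stress falls on the antepenult (syllable 4, lu:s).
  → primary stress on syllable 4.
Suffixed `pli:l.mi.dro:.lu:s.mu.gu:t.ta` (7 syllables):
  Weights: 5 mu L, 6 gu:t H, 7 ta L.
  The penult (syllable 6, gu:t) is heavy, so it takes stress.
  → primary stress on syllable 6.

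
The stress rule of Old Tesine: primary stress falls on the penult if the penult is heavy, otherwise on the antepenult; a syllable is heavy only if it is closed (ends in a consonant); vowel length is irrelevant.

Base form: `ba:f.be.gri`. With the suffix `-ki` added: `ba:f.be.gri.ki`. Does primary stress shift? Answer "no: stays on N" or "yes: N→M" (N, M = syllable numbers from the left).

yes: 1→2

Base `ba:f.be.gri` (3 syllables):
  Weights: 1 ba:f H, 2 be L, 3 gri L.
  The penult (syllable 2, be) is light, so stress falls on the antepenult (syllable 1, ba:f).
  → primary stress on syllable 1.
Suffixed `ba:f.be.gri.ki` (4 syllables):
  Weights: 2 be L, 3 gri L, 4 ki L.
  The penult (syllable 3, gri) is light, so stress falls on the antepenult (syllable 2, be).
  → primary stress on syllable 2.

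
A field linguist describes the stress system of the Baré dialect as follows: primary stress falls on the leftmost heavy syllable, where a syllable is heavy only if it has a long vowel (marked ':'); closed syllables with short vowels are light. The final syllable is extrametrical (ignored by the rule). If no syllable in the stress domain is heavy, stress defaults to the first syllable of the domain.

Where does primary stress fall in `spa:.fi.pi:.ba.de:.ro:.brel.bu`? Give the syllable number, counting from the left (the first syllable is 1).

1

The final syllable (8, bu) is extrametrical; the stress domain is syllables 1–7.
Weights: 1 spa: H, 2 fi L, 3 pi: H, 4 ba L, 5 de: H, 6 ro: H, 7 brel L.
Heavy syllables in the domain: 1, 3, 5, 6. The leftmost is syllable 1 (spa:).
Primary stress: syllable 1 → ˈspa:.fi.pi:.ba.de:.ro:.brel.bu.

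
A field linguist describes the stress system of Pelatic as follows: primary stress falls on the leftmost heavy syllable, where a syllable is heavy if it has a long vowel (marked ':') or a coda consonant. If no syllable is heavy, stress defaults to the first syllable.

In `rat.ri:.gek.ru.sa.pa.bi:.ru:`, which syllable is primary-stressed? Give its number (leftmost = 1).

1

Weights: 1 rat H, 2 ri: H, 3 gek H, 4 ru L, 5 sa L, 6 pa L, 7 bi: H, 8 ru: H.
Heavy syllables in the domain: 1, 2, 3, 7, 8. The leftmost is syllable 1 (rat).
Primary stress: syllable 1 → ˈrat.ri:.gek.ru.sa.pa.bi:.ru:.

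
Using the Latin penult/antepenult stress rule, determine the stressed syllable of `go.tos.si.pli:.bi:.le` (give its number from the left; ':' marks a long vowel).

5

Classical Latin: stress the penult if heavy (long vowel or closed), else the antepenult.
Weights: 4 pli: H, 5 bi: H, 6 le L.
The penult (syllable 5, bi:) is heavy, so it takes stress.
Stress on syllable 5: go.tos.si.pli:.ˈbi:.le.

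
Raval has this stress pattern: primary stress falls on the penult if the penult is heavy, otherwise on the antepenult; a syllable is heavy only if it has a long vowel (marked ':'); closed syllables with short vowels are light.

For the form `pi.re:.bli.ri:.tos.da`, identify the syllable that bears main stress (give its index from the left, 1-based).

Weights: 4 ri: H, 5 tos L, 6 da L.
The penult (syllable 5, tos) is light, so stress falls on the antepenult (syllable 4, ri:).
Primary stress: syllable 4 → pi.re:.bli.ˈri:.tos.da.

4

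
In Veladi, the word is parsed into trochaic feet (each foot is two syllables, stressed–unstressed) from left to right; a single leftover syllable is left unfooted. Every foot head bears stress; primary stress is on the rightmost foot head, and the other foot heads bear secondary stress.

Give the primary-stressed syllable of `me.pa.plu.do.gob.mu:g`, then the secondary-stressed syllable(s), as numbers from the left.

primary 5, secondary 1, 3

Parse left to right into trochaic (ˈσσ) feet: (ˈme.pa) (ˈplu.do) (ˈgob.mu:g).
Foot heads (stressed positions): 1, 3, 5.
End Rule Rightmost: primary stress on the rightmost head = syllable 5.
Secondary stress on 1, 3: ˌme.pa.ˌplu.do.ˈgob.mu:g.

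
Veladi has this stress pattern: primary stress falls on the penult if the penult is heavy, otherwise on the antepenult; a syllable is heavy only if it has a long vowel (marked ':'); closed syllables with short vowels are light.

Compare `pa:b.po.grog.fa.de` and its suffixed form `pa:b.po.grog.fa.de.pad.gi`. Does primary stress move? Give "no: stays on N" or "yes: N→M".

yes: 3→5

Base `pa:b.po.grog.fa.de` (5 syllables):
  Weights: 3 grog L, 4 fa L, 5 de L.
  The penult (syllable 4, fa) is light, so stress falls on the antepenult (syllable 3, grog).
  → primary stress on syllable 3.
Suffixed `pa:b.po.grog.fa.de.pad.gi` (7 syllables):
  Weights: 5 de L, 6 pad L, 7 gi L.
  The penult (syllable 6, pad) is light, so stress falls on the antepenult (syllable 5, de).
  → primary stress on syllable 5.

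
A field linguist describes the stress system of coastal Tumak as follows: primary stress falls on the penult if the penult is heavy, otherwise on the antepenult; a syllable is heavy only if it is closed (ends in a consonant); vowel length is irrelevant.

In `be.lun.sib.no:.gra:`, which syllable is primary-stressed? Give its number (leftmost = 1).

Weights: 3 sib H, 4 no: L, 5 gra: L.
The penult (syllable 4, no:) is light, so stress falls on the antepenult (syllable 3, sib).
Primary stress: syllable 3 → be.lun.ˈsib.no:.gra:.

3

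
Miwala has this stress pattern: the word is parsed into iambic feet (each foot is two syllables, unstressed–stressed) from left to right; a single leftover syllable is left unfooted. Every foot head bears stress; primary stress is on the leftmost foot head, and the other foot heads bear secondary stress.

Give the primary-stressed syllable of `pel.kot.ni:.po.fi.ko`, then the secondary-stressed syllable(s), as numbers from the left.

primary 2, secondary 4, 6

Parse left to right into iambic (σˈσ) feet: (pel.ˈkot) (ni:.ˈpo) (fi.ˈko).
Foot heads (stressed positions): 2, 4, 6.
End Rule Leftmost: primary stress on the leftmost head = syllable 2.
Secondary stress on 4, 6: pel.ˈkot.ni:.ˌpo.fi.ˌko.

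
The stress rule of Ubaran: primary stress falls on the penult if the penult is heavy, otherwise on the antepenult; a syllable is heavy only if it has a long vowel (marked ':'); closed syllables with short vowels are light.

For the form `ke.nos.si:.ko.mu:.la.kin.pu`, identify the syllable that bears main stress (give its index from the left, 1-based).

6

Weights: 6 la L, 7 kin L, 8 pu L.
The penult (syllable 7, kin) is light, so stress falls on the antepenult (syllable 6, la).
Primary stress: syllable 6 → ke.nos.si:.ko.mu:.ˈla.kin.pu.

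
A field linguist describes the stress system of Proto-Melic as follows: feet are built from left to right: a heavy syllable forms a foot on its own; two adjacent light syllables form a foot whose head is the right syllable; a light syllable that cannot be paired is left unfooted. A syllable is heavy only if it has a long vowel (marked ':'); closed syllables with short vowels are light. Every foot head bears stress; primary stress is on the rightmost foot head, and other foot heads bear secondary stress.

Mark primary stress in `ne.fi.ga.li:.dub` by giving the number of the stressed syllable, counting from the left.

4

Weights: 1 ne L, 2 fi L, 3 ga L, 4 li: H, 5 dub L.
Parse left to right (heavy = foot alone; LL = one foot; stranded L unfooted): (ne.ˈfi) ga (ˈli:) dub.
Foot heads: 2, 4.
Primary stress on the rightmost head = syllable 4.
Primary stress: syllable 4 → ne.fi.ga.ˈli:.dub.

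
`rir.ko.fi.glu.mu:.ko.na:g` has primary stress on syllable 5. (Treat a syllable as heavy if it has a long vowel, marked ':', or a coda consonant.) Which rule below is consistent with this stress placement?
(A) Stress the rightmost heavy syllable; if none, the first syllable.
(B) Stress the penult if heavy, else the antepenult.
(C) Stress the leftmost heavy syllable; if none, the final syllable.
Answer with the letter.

B

Rule A → syllable 7 (observed: 5).
Rule B → syllable 5 ✓.
Rule C → syllable 1 (observed: 5).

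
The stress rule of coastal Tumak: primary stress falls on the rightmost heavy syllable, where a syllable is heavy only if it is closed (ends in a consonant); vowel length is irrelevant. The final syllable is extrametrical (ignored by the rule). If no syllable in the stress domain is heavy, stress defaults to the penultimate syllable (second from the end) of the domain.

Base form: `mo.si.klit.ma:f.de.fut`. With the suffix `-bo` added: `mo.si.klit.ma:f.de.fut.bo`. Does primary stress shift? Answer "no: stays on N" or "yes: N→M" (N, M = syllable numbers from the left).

Base `mo.si.klit.ma:f.de.fut` (6 syllables):
  The final syllable (6, fut) is extrametrical; the stress domain is syllables 1–5.
  Weights: 1 mo L, 2 si L, 3 klit H, 4 ma:f H, 5 de L.
  Heavy syllables in the domain: 3, 4. The rightmost is syllable 4 (ma:f).
  → primary stress on syllable 4.
Suffixed `mo.si.klit.ma:f.de.fut.bo` (7 syllables):
  The final syllable (7, bo) is extrametrical; the stress domain is syllables 1–6.
  Weights: 1 mo L, 2 si L, 3 klit H, 4 ma:f H, 5 de L, 6 fut H.
  Heavy syllables in the domain: 3, 4, 6. The rightmost is syllable 6 (fut).
  → primary stress on syllable 6.

yes: 4→6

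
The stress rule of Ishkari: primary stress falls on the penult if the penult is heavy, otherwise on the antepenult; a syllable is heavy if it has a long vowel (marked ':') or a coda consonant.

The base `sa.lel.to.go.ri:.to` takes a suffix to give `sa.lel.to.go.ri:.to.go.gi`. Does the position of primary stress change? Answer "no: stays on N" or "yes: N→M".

Base `sa.lel.to.go.ri:.to` (6 syllables):
  Weights: 4 go L, 5 ri: H, 6 to L.
  The penult (syllable 5, ri:) is heavy, so it takes stress.
  → primary stress on syllable 5.
Suffixed `sa.lel.to.go.ri:.to.go.gi` (8 syllables):
  Weights: 6 to L, 7 go L, 8 gi L.
  The penult (syllable 7, go) is light, so stress falls on the antepenult (syllable 6, to).
  → primary stress on syllable 6.

yes: 5→6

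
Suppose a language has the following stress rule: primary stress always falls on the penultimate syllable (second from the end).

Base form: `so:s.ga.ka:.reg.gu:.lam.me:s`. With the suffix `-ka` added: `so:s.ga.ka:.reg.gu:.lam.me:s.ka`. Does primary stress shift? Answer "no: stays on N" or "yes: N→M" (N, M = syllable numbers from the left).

yes: 6→7

Base `so:s.ga.ka:.reg.gu:.lam.me:s` (7 syllables):
  The word has 7 syllables; the penultimate syllable (second from the end) is syllable 6 (lam).
  → primary stress on syllable 6.
Suffixed `so:s.ga.ka:.reg.gu:.lam.me:s.ka` (8 syllables):
  The word has 8 syllables; the penultimate syllable (second from the end) is syllable 7 (me:s).
  → primary stress on syllable 7.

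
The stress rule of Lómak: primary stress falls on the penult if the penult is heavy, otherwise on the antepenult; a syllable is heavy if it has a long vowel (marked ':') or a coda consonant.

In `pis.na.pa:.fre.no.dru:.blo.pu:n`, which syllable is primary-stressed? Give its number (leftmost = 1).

Weights: 6 dru: H, 7 blo L, 8 pu:n H.
The penult (syllable 7, blo) is light, so stress falls on the antepenult (syllable 6, dru:).
Primary stress: syllable 6 → pis.na.pa:.fre.no.ˈdru:.blo.pu:n.

6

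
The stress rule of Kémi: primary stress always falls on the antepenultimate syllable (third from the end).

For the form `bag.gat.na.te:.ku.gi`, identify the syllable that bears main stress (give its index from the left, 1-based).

4

The word has 6 syllables; the antepenultimate syllable (third from the end) is syllable 4 (te:).
Primary stress: syllable 4 → bag.gat.na.ˈte:.ku.gi.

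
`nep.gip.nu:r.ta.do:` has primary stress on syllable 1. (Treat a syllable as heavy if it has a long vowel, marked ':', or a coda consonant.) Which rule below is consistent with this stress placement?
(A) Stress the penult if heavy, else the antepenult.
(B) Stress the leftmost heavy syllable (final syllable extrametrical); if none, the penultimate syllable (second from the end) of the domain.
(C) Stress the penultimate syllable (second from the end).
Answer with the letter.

Rule A → syllable 3 (observed: 1).
Rule B → syllable 1 ✓.
Rule C → syllable 4 (observed: 1).

B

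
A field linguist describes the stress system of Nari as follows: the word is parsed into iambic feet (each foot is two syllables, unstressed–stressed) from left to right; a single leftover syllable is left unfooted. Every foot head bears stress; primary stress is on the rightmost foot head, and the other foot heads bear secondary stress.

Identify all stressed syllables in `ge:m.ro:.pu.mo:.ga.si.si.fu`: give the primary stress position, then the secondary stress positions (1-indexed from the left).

primary 8, secondary 2, 4, 6

Parse left to right into iambic (σˈσ) feet: (ge:m.ˈro:) (pu.ˈmo:) (ga.ˈsi) (si.ˈfu).
Foot heads (stressed positions): 2, 4, 6, 8.
End Rule Rightmost: primary stress on the rightmost head = syllable 8.
Secondary stress on 2, 4, 6: ge:m.ˌro:.pu.ˌmo:.ga.ˌsi.si.ˈfu.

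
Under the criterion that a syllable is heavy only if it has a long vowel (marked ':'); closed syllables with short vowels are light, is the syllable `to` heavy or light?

light

`to`: short vowel, open (no coda). Short vowel → light.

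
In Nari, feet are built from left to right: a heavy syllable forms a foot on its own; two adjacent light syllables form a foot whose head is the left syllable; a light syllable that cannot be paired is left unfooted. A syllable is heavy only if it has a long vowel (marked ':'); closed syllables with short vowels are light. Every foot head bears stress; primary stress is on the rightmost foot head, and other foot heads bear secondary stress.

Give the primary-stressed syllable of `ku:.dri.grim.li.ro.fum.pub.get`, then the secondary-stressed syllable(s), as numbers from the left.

primary 6, secondary 1, 2, 4

Weights: 1 ku: H, 2 dri L, 3 grim L, 4 li L, 5 ro L, 6 fum L, 7 pub L, 8 get L.
Parse left to right (heavy = foot alone; LL = one foot; stranded L unfooted): (ˈku:) (ˈdri.grim) (ˈli.ro) (ˈfum.pub) get.
Foot heads: 1, 2, 4, 6.
Primary stress on the rightmost head = syllable 6.
Secondary stress on 1, 2, 4: ˌku:.ˌdri.grim.ˌli.ro.ˈfum.pub.get.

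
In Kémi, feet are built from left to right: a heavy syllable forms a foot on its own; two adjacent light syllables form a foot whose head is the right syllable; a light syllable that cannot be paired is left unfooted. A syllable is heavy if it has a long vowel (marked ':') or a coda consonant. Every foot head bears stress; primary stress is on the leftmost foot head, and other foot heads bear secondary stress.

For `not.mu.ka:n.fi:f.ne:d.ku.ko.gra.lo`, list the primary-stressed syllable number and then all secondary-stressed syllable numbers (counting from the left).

primary 1, secondary 3, 4, 5, 7, 9

Weights: 1 not H, 2 mu L, 3 ka:n H, 4 fi:f H, 5 ne:d H, 6 ku L, 7 ko L, 8 gra L, 9 lo L.
Parse left to right (heavy = foot alone; LL = one foot; stranded L unfooted): (ˈnot) mu (ˈka:n) (ˈfi:f) (ˈne:d) (ku.ˈko) (gra.ˈlo).
Foot heads: 1, 3, 4, 5, 7, 9.
Primary stress on the leftmost head = syllable 1.
Secondary stress on 3, 4, 5, 7, 9: ˈnot.mu.ˌka:n.ˌfi:f.ˌne:d.ku.ˌko.gra.ˌlo.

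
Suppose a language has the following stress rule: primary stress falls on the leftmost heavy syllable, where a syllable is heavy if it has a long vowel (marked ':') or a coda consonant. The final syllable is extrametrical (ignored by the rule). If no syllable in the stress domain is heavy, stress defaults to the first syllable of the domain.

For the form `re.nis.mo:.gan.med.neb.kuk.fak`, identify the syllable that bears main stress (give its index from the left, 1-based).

2

The final syllable (8, fak) is extrametrical; the stress domain is syllables 1–7.
Weights: 1 re L, 2 nis H, 3 mo: H, 4 gan H, 5 med H, 6 neb H, 7 kuk H.
Heavy syllables in the domain: 2, 3, 4, 5, 6, 7. The leftmost is syllable 2 (nis).
Primary stress: syllable 2 → re.ˈnis.mo:.gan.med.neb.kuk.fak.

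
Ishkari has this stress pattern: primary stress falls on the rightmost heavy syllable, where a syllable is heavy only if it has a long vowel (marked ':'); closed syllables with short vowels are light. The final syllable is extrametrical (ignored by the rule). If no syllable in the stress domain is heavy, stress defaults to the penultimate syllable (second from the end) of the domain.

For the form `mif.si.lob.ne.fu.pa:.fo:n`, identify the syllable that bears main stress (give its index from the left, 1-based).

6

The final syllable (7, fo:n) is extrametrical; the stress domain is syllables 1–6.
Weights: 1 mif L, 2 si L, 3 lob L, 4 ne L, 5 fu L, 6 pa: H.
Heavy syllables in the domain: 6. The rightmost is syllable 6 (pa:).
Primary stress: syllable 6 → mif.si.lob.ne.fu.ˈpa:.fo:n.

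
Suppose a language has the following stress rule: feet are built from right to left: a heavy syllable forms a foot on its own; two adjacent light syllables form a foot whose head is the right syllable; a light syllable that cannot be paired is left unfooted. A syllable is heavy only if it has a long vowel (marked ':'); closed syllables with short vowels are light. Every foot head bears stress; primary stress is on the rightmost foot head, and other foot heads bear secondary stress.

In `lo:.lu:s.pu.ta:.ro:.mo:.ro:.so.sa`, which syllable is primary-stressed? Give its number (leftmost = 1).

Weights: 1 lo: H, 2 lu:s H, 3 pu L, 4 ta: H, 5 ro: H, 6 mo: H, 7 ro: H, 8 so L, 9 sa L.
Parse right to left (heavy = foot alone; LL = one foot; stranded L unfooted): (ˈlo:) (ˈlu:s) pu (ˈta:) (ˈro:) (ˈmo:) (ˈro:) (so.ˈsa).
Foot heads: 1, 2, 4, 5, 6, 7, 9.
Primary stress on the rightmost head = syllable 9.
Primary stress: syllable 9 → lo:.lu:s.pu.ta:.ro:.mo:.ro:.so.ˈsa.

9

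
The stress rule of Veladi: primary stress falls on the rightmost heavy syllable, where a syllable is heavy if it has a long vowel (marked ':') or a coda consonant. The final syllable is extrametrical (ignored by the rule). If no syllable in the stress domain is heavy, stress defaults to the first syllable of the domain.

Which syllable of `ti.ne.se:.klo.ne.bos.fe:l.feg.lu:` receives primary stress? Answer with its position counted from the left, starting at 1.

8

The final syllable (9, lu:) is extrametrical; the stress domain is syllables 1–8.
Weights: 1 ti L, 2 ne L, 3 se: H, 4 klo L, 5 ne L, 6 bos H, 7 fe:l H, 8 feg H.
Heavy syllables in the domain: 3, 6, 7, 8. The rightmost is syllable 8 (feg).
Primary stress: syllable 8 → ti.ne.se:.klo.ne.bos.fe:l.ˈfeg.lu:.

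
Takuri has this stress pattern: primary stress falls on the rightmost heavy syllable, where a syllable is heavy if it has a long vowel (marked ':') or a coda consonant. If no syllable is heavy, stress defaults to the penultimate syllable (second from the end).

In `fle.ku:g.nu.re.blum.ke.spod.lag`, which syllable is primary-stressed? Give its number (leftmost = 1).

Weights: 1 fle L, 2 ku:g H, 3 nu L, 4 re L, 5 blum H, 6 ke L, 7 spod H, 8 lag H.
Heavy syllables in the domain: 2, 5, 7, 8. The rightmost is syllable 8 (lag).
Primary stress: syllable 8 → fle.ku:g.nu.re.blum.ke.spod.ˈlag.

8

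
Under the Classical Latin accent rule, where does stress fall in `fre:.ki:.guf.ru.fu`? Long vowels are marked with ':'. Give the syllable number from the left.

3

Classical Latin: stress the penult if heavy (long vowel or closed), else the antepenult.
Weights: 3 guf H, 4 ru L, 5 fu L.
The penult (syllable 4, ru) is light, so stress falls on the antepenult (syllable 3, guf).
Stress on syllable 3: fre:.ki:.ˈguf.ru.fu.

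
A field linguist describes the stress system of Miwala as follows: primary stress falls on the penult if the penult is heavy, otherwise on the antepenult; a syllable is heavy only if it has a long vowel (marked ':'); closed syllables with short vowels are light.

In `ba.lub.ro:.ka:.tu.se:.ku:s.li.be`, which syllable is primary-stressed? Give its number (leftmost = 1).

7

Weights: 7 ku:s H, 8 li L, 9 be L.
The penult (syllable 8, li) is light, so stress falls on the antepenult (syllable 7, ku:s).
Primary stress: syllable 7 → ba.lub.ro:.ka:.tu.se:.ˈku:s.li.be.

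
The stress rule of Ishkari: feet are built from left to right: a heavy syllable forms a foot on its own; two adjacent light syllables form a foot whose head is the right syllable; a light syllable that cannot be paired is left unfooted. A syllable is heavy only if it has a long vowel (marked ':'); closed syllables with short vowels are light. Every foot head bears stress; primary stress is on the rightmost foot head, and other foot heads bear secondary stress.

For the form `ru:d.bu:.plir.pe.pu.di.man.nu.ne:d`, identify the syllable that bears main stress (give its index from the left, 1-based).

Weights: 1 ru:d H, 2 bu: H, 3 plir L, 4 pe L, 5 pu L, 6 di L, 7 man L, 8 nu L, 9 ne:d H.
Parse left to right (heavy = foot alone; LL = one foot; stranded L unfooted): (ˈru:d) (ˈbu:) (plir.ˈpe) (pu.ˈdi) (man.ˈnu) (ˈne:d).
Foot heads: 1, 2, 4, 6, 8, 9.
Primary stress on the rightmost head = syllable 9.
Primary stress: syllable 9 → ru:d.bu:.plir.pe.pu.di.man.nu.ˈne:d.

9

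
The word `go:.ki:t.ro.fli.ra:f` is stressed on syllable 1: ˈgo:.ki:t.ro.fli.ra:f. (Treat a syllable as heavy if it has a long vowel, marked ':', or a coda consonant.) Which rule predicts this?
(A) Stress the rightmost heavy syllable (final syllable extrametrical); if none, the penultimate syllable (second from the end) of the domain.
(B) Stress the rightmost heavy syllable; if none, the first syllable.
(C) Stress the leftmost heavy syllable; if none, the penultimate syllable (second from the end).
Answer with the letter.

Rule A → syllable 2 (observed: 1).
Rule B → syllable 5 (observed: 1).
Rule C → syllable 1 ✓.

C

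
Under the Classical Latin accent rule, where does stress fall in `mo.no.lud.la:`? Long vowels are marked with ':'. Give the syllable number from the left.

3

Classical Latin: stress the penult if heavy (long vowel or closed), else the antepenult.
Weights: 2 no L, 3 lud H, 4 la: H.
The penult (syllable 3, lud) is heavy, so it takes stress.
Stress on syllable 3: mo.no.ˈlud.la:.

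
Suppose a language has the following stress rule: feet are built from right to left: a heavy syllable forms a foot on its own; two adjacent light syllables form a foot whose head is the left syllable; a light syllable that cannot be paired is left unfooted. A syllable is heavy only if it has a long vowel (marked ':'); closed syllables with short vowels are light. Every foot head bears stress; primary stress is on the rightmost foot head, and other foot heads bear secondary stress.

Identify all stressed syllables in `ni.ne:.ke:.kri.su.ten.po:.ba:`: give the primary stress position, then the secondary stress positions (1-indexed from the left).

primary 8, secondary 2, 3, 5, 7

Weights: 1 ni L, 2 ne: H, 3 ke: H, 4 kri L, 5 su L, 6 ten L, 7 po: H, 8 ba: H.
Parse right to left (heavy = foot alone; LL = one foot; stranded L unfooted): ni (ˈne:) (ˈke:) kri (ˈsu.ten) (ˈpo:) (ˈba:).
Foot heads: 2, 3, 5, 7, 8.
Primary stress on the rightmost head = syllable 8.
Secondary stress on 2, 3, 5, 7: ni.ˌne:.ˌke:.kri.ˌsu.ten.ˌpo:.ˈba:.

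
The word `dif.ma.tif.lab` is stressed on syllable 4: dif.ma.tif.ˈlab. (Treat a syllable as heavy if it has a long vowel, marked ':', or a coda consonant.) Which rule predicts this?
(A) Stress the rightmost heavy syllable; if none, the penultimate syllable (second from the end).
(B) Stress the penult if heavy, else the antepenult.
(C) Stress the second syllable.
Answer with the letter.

Rule A → syllable 4 ✓.
Rule B → syllable 3 (observed: 4).
Rule C → syllable 2 (observed: 4).

A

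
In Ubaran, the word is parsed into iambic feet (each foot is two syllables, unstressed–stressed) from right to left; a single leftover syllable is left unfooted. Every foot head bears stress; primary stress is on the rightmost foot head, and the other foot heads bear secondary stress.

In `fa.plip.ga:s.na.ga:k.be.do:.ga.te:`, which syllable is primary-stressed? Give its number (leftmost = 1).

9

Parse right to left into iambic (σˈσ) feet: fa (plip.ˈga:s) (na.ˈga:k) (be.ˈdo:) (ga.ˈte:). Syllable 1 is left unfooted.
Foot heads (stressed positions): 3, 5, 7, 9.
End Rule Rightmost: primary stress on the rightmost head = syllable 9.
Primary stress: syllable 9 → fa.plip.ga:s.na.ga:k.be.do:.ga.ˈte:.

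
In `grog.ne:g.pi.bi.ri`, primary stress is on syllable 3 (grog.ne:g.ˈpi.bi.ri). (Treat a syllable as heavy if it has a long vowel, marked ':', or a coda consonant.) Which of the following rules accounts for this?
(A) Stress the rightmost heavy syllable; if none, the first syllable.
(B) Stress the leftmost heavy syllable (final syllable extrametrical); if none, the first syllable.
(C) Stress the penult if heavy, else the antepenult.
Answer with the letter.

C

Rule A → syllable 2 (observed: 3).
Rule B → syllable 1 (observed: 3).
Rule C → syllable 3 ✓.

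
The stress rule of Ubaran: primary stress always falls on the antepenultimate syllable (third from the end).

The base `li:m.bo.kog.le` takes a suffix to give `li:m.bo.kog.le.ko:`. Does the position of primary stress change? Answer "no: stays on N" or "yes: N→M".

yes: 2→3

Base `li:m.bo.kog.le` (4 syllables):
  The word has 4 syllables; the antepenultimate syllable (third from the end) is syllable 2 (bo).
  → primary stress on syllable 2.
Suffixed `li:m.bo.kog.le.ko:` (5 syllables):
  The word has 5 syllables; the antepenultimate syllable (third from the end) is syllable 3 (kog).
  → primary stress on syllable 3.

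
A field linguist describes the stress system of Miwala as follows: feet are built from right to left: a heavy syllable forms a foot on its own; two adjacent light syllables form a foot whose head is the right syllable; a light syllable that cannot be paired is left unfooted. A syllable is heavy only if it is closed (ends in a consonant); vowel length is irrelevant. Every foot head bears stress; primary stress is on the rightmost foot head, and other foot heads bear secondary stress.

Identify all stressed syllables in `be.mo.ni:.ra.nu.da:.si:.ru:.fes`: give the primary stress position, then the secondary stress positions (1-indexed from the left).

Weights: 1 be L, 2 mo L, 3 ni: L, 4 ra L, 5 nu L, 6 da: L, 7 si: L, 8 ru: L, 9 fes H.
Parse right to left (heavy = foot alone; LL = one foot; stranded L unfooted): (be.ˈmo) (ni:.ˈra) (nu.ˈda:) (si:.ˈru:) (ˈfes).
Foot heads: 2, 4, 6, 8, 9.
Primary stress on the rightmost head = syllable 9.
Secondary stress on 2, 4, 6, 8: be.ˌmo.ni:.ˌra.nu.ˌda:.si:.ˌru:.ˈfes.

primary 9, secondary 2, 4, 6, 8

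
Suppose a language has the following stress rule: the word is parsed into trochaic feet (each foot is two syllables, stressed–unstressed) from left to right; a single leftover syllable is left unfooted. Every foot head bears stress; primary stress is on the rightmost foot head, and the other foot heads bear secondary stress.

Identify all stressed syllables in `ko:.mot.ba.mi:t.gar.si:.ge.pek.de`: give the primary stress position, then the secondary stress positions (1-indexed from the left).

primary 7, secondary 1, 3, 5

Parse left to right into trochaic (ˈσσ) feet: (ˈko:.mot) (ˈba.mi:t) (ˈgar.si:) (ˈge.pek) de. Syllable 9 is left unfooted.
Foot heads (stressed positions): 1, 3, 5, 7.
End Rule Rightmost: primary stress on the rightmost head = syllable 7.
Secondary stress on 1, 3, 5: ˌko:.mot.ˌba.mi:t.ˌgar.si:.ˈge.pek.de.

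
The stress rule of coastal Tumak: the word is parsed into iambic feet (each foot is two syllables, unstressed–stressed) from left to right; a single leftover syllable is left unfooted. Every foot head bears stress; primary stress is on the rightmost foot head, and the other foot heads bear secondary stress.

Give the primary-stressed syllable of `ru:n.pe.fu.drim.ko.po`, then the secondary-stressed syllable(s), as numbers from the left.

primary 6, secondary 2, 4

Parse left to right into iambic (σˈσ) feet: (ru:n.ˈpe) (fu.ˈdrim) (ko.ˈpo).
Foot heads (stressed positions): 2, 4, 6.
End Rule Rightmost: primary stress on the rightmost head = syllable 6.
Secondary stress on 2, 4: ru:n.ˌpe.fu.ˌdrim.ko.ˈpo.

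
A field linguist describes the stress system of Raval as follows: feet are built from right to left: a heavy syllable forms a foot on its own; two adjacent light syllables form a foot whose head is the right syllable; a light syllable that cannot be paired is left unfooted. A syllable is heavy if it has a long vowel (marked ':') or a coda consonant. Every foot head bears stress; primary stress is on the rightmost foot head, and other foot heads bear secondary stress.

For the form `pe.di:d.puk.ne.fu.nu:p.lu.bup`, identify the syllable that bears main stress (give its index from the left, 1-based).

Weights: 1 pe L, 2 di:d H, 3 puk H, 4 ne L, 5 fu L, 6 nu:p H, 7 lu L, 8 bup H.
Parse right to left (heavy = foot alone; LL = one foot; stranded L unfooted): pe (ˈdi:d) (ˈpuk) (ne.ˈfu) (ˈnu:p) lu (ˈbup).
Foot heads: 2, 3, 5, 6, 8.
Primary stress on the rightmost head = syllable 8.
Primary stress: syllable 8 → pe.di:d.puk.ne.fu.nu:p.lu.ˈbup.

8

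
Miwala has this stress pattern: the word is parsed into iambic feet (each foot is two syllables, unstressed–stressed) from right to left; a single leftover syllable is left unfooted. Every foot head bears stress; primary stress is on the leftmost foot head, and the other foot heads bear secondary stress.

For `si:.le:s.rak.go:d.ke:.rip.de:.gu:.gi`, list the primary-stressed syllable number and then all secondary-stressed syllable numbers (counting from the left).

primary 3, secondary 5, 7, 9

Parse right to left into iambic (σˈσ) feet: si: (le:s.ˈrak) (go:d.ˈke:) (rip.ˈde:) (gu:.ˈgi). Syllable 1 is left unfooted.
Foot heads (stressed positions): 3, 5, 7, 9.
End Rule Leftmost: primary stress on the leftmost head = syllable 3.
Secondary stress on 5, 7, 9: si:.le:s.ˈrak.go:d.ˌke:.rip.ˌde:.gu:.ˌgi.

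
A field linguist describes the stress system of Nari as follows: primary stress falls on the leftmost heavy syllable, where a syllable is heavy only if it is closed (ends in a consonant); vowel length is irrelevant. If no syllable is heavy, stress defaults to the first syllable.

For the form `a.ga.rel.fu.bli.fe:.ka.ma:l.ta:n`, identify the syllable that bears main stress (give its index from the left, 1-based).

Weights: 1 a L, 2 ga L, 3 rel H, 4 fu L, 5 bli L, 6 fe: L, 7 ka L, 8 ma:l H, 9 ta:n H.
Heavy syllables in the domain: 3, 8, 9. The leftmost is syllable 3 (rel).
Primary stress: syllable 3 → a.ga.ˈrel.fu.bli.fe:.ka.ma:l.ta:n.

3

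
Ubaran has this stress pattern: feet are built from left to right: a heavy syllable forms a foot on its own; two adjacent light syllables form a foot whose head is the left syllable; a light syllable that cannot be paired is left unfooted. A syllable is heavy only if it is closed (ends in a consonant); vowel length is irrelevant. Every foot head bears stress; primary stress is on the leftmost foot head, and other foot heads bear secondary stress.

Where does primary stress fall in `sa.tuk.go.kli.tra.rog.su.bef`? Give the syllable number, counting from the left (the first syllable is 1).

Weights: 1 sa L, 2 tuk H, 3 go L, 4 kli L, 5 tra L, 6 rog H, 7 su L, 8 bef H.
Parse left to right (heavy = foot alone; LL = one foot; stranded L unfooted): sa (ˈtuk) (ˈgo.kli) tra (ˈrog) su (ˈbef).
Foot heads: 2, 3, 6, 8.
Primary stress on the leftmost head = syllable 2.
Primary stress: syllable 2 → sa.ˈtuk.go.kli.tra.rog.su.bef.

2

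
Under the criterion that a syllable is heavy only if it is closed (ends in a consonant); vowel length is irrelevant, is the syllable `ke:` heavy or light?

light

`ke:`: long vowel, open (no coda). Open (no coda) → light.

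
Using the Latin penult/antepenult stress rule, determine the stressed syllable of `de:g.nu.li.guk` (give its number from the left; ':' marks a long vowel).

Classical Latin: stress the penult if heavy (long vowel or closed), else the antepenult.
Weights: 2 nu L, 3 li L, 4 guk H.
The penult (syllable 3, li) is light, so stress falls on the antepenult (syllable 2, nu).
Stress on syllable 2: de:g.ˈnu.li.guk.

2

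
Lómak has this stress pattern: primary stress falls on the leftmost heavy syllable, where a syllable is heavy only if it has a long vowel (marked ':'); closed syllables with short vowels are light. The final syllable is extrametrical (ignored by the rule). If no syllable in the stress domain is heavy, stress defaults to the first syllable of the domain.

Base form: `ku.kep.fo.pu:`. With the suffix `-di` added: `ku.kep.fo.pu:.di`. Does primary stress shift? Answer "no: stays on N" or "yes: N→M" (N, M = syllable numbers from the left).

Base `ku.kep.fo.pu:` (4 syllables):
  The final syllable (4, pu:) is extrametrical; the stress domain is syllables 1–3.
  Weights: 1 ku L, 2 kep L, 3 fo L.
  No heavy syllable in the domain; default to the first syllable of the domain = syllable 1.
  → primary stress on syllable 1.
Suffixed `ku.kep.fo.pu:.di` (5 syllables):
  The final syllable (5, di) is extrametrical; the stress domain is syllables 1–4.
  Weights: 1 ku L, 2 kep L, 3 fo L, 4 pu: H.
  Heavy syllables in the domain: 4. The leftmost is syllable 4 (pu:).
  → primary stress on syllable 4.

yes: 1→4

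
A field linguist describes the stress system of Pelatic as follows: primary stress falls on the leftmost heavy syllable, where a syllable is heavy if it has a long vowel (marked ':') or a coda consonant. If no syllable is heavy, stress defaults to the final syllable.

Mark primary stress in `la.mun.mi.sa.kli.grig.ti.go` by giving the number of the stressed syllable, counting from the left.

Weights: 1 la L, 2 mun H, 3 mi L, 4 sa L, 5 kli L, 6 grig H, 7 ti L, 8 go L.
Heavy syllables in the domain: 2, 6. The leftmost is syllable 2 (mun).
Primary stress: syllable 2 → la.ˈmun.mi.sa.kli.grig.ti.go.

2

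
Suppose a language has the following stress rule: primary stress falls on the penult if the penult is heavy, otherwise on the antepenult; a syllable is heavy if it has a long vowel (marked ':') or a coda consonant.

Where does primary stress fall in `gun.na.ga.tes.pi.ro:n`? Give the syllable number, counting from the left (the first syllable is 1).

4

Weights: 4 tes H, 5 pi L, 6 ro:n H.
The penult (syllable 5, pi) is light, so stress falls on the antepenult (syllable 4, tes).
Primary stress: syllable 4 → gun.na.ga.ˈtes.pi.ro:n.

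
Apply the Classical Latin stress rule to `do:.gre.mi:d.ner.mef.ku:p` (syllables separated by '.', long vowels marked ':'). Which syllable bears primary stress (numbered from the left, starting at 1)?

Classical Latin: stress the penult if heavy (long vowel or closed), else the antepenult.
Weights: 4 ner H, 5 mef H, 6 ku:p H.
The penult (syllable 5, mef) is heavy, so it takes stress.
Stress on syllable 5: do:.gre.mi:d.ner.ˈmef.ku:p.

5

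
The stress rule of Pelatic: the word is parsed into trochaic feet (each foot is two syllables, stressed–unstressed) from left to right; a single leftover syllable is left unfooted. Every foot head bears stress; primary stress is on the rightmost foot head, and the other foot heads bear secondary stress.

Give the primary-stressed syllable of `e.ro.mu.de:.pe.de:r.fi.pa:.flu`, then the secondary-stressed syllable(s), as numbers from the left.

primary 7, secondary 1, 3, 5

Parse left to right into trochaic (ˈσσ) feet: (ˈe.ro) (ˈmu.de:) (ˈpe.de:r) (ˈfi.pa:) flu. Syllable 9 is left unfooted.
Foot heads (stressed positions): 1, 3, 5, 7.
End Rule Rightmost: primary stress on the rightmost head = syllable 7.
Secondary stress on 1, 3, 5: ˌe.ro.ˌmu.de:.ˌpe.de:r.ˈfi.pa:.flu.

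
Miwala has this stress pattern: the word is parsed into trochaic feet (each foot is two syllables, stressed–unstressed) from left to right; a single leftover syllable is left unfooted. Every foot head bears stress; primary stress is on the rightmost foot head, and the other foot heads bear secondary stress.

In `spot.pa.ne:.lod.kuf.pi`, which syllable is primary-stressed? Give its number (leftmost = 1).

Parse left to right into trochaic (ˈσσ) feet: (ˈspot.pa) (ˈne:.lod) (ˈkuf.pi).
Foot heads (stressed positions): 1, 3, 5.
End Rule Rightmost: primary stress on the rightmost head = syllable 5.
Primary stress: syllable 5 → spot.pa.ne:.lod.ˈkuf.pi.

5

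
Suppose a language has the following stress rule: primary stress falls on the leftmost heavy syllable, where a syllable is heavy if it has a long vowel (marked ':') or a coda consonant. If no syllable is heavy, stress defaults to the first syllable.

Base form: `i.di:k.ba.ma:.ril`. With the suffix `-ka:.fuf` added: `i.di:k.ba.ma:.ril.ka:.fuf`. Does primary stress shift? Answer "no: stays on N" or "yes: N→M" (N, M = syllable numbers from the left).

Base `i.di:k.ba.ma:.ril` (5 syllables):
  Weights: 1 i L, 2 di:k H, 3 ba L, 4 ma: H, 5 ril H.
  Heavy syllables in the domain: 2, 4, 5. The leftmost is syllable 2 (di:k).
  → primary stress on syllable 2.
Suffixed `i.di:k.ba.ma:.ril.ka:.fuf` (7 syllables):
  Weights: 1 i L, 2 di:k H, 3 ba L, 4 ma: H, 5 ril H, 6 ka: H, 7 fuf H.
  Heavy syllables in the domain: 2, 4, 5, 6, 7. The leftmost is syllable 2 (di:k).
  → primary stress on syllable 2.

no: stays on 2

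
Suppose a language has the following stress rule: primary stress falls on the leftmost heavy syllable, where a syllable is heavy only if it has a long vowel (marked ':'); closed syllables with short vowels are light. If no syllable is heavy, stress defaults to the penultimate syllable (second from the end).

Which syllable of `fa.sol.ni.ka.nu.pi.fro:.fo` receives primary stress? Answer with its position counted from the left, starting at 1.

7

Weights: 1 fa L, 2 sol L, 3 ni L, 4 ka L, 5 nu L, 6 pi L, 7 fro: H, 8 fo L.
Heavy syllables in the domain: 7. The leftmost is syllable 7 (fro:).
Primary stress: syllable 7 → fa.sol.ni.ka.nu.pi.ˈfro:.fo.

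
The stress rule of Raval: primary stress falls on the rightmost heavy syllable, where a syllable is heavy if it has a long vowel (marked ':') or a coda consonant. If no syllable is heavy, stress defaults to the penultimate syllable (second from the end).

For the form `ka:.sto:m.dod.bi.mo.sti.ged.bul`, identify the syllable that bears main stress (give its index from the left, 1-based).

Weights: 1 ka: H, 2 sto:m H, 3 dod H, 4 bi L, 5 mo L, 6 sti L, 7 ged H, 8 bul H.
Heavy syllables in the domain: 1, 2, 3, 7, 8. The rightmost is syllable 8 (bul).
Primary stress: syllable 8 → ka:.sto:m.dod.bi.mo.sti.ged.ˈbul.

8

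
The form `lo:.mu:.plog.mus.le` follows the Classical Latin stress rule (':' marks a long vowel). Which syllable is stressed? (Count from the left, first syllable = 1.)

Classical Latin: stress the penult if heavy (long vowel or closed), else the antepenult.
Weights: 3 plog H, 4 mus H, 5 le L.
The penult (syllable 4, mus) is heavy, so it takes stress.
Stress on syllable 4: lo:.mu:.plog.ˈmus.le.

4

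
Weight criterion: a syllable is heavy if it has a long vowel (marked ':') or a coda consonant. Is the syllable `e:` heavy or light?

`e:`: long vowel, open (no coda). Long vowel → heavy.

heavy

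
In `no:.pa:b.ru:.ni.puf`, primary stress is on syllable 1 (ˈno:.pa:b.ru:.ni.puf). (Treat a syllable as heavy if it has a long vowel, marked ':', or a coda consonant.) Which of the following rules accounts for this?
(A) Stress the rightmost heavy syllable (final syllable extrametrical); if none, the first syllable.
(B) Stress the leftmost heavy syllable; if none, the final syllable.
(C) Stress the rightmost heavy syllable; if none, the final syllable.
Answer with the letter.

Rule A → syllable 3 (observed: 1).
Rule B → syllable 1 ✓.
Rule C → syllable 5 (observed: 1).

B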